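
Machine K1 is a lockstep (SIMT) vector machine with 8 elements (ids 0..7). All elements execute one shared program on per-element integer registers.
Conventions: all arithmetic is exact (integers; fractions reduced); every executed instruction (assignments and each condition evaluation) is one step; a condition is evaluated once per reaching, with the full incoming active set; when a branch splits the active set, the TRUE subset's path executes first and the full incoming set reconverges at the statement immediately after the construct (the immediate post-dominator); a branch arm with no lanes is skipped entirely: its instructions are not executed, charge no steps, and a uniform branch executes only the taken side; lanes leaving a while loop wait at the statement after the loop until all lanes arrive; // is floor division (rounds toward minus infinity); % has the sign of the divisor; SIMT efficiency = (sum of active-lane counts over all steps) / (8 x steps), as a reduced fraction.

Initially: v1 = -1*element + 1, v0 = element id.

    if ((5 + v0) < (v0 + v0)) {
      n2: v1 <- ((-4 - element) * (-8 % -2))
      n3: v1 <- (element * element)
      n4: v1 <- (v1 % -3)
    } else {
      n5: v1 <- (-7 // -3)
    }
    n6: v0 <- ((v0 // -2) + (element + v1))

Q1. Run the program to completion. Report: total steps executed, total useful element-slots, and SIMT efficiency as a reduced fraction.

Answer: 6 steps, 28 useful, 7/12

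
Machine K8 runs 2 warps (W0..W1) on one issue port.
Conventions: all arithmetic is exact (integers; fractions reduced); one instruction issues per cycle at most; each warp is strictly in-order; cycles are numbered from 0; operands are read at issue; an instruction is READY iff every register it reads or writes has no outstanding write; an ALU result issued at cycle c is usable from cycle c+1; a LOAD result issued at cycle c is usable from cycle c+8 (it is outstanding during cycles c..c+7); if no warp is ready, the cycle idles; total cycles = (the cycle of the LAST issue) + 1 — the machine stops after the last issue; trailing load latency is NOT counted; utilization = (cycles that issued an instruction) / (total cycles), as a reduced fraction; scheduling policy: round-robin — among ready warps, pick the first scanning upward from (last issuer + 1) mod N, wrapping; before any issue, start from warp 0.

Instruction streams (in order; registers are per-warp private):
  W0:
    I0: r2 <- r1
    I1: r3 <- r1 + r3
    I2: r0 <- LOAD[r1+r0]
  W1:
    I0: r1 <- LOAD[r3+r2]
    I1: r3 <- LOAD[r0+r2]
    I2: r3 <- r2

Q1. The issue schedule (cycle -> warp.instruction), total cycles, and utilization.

cycle 0: W0.I0
cycle 1: W1.I0
cycle 2: W0.I1
cycle 3: W1.I1
cycle 4: W0.I2
cycle 5: idle
cycle 6: idle
cycle 7: idle
cycle 8: idle
cycle 9: idle
cycle 10: idle
cycle 11: W1.I2

Answer: 12 cycles, utilization 1/2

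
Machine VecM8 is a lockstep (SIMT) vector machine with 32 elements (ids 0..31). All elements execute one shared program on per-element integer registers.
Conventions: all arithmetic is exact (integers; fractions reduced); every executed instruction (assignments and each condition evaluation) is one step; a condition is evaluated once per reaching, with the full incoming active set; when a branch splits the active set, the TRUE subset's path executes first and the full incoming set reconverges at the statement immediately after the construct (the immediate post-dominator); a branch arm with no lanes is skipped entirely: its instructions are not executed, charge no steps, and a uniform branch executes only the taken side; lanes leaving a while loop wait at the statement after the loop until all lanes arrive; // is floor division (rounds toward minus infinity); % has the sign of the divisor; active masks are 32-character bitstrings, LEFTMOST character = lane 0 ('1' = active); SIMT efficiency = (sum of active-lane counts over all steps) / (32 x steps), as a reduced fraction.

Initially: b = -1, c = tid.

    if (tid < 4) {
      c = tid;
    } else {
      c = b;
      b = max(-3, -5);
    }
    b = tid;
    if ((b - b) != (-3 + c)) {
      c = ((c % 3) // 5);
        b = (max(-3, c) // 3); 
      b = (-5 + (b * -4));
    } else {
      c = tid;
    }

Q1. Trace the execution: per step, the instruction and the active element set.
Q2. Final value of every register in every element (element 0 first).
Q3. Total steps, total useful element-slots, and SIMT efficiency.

step 0: eval (tid < 4)               11111111111111111111111111111111
step 1: c <- tid                     11110000000000000000000000000000
step 2: c <- b                       00001111111111111111111111111111
step 3: b <- max(-3, -5)             00001111111111111111111111111111
step 4: b <- tid                     11111111111111111111111111111111
step 5: eval ((b - b) != (-3 + c))   11111111111111111111111111111111
step 6: c <- ((c % 3) // 5)          11101111111111111111111111111111
step 7: b <- (max(-3, c) // 3)       11101111111111111111111111111111
step 8: b <- (-5 + (b * -4))         11101111111111111111111111111111
step 9: c <- tid                     00010000000000000000000000000000

Answer: 10 steps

b: -5,-5,-5,3,-5,-5,-5,-5,-5,-5,-5,-5,-5,-5,-5,-5,-5,-5,-5,-5,-5,-5,-5,-5,-5,-5,-5,-5,-5,-5,-5,-5
c: 0,0,0,3,0,0,0,0,0,0,0,0,0,0,0,0,0,0,0,0,0,0,0,0,0,0,0,0,0,0,0,0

steps = 10; useful = 250; efficiency = 250/320 = 25/32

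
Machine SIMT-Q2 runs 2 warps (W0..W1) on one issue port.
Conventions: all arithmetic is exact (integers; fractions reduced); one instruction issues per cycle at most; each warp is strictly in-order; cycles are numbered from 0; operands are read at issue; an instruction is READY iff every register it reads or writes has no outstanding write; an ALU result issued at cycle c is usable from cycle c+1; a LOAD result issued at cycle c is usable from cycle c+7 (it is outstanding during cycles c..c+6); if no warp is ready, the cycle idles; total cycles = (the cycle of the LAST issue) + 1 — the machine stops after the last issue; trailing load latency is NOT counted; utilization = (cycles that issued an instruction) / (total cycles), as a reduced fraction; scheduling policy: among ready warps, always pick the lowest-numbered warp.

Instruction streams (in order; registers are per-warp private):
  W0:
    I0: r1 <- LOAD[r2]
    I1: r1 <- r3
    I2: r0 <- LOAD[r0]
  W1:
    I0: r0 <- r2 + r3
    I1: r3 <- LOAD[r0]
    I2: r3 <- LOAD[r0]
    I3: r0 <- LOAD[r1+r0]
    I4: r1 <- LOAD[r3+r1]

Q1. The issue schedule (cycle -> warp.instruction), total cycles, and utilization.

cycle 0: W0.I0
cycle 1: W1.I0
cycle 2: W1.I1
cycle 3: idle
cycle 4: idle
cycle 5: idle
cycle 6: idle
cycle 7: W0.I1
cycle 8: W0.I2
cycle 9: W1.I2
cycle 10: W1.I3
cycle 11: idle
cycle 12: idle
cycle 13: idle
cycle 14: idle
cycle 15: idle
cycle 16: W1.I4

Answer: 17 cycles, utilization 8/17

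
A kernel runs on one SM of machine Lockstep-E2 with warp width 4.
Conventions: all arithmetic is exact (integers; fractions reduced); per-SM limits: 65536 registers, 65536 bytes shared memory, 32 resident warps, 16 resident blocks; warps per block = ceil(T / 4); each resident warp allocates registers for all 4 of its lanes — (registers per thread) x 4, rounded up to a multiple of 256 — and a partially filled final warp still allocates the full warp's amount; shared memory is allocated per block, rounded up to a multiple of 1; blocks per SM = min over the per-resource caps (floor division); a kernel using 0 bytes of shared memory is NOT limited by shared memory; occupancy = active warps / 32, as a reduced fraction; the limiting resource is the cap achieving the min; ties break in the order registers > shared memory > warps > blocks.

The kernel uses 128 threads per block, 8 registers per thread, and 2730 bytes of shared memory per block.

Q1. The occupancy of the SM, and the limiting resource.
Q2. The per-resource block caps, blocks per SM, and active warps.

Answer: occupancy 1, limited by warps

registers: 8 blocks
shared memory: 24 blocks
warps: 1 block
blocks: 16 blocks

Answer: 1 block, 32 active warps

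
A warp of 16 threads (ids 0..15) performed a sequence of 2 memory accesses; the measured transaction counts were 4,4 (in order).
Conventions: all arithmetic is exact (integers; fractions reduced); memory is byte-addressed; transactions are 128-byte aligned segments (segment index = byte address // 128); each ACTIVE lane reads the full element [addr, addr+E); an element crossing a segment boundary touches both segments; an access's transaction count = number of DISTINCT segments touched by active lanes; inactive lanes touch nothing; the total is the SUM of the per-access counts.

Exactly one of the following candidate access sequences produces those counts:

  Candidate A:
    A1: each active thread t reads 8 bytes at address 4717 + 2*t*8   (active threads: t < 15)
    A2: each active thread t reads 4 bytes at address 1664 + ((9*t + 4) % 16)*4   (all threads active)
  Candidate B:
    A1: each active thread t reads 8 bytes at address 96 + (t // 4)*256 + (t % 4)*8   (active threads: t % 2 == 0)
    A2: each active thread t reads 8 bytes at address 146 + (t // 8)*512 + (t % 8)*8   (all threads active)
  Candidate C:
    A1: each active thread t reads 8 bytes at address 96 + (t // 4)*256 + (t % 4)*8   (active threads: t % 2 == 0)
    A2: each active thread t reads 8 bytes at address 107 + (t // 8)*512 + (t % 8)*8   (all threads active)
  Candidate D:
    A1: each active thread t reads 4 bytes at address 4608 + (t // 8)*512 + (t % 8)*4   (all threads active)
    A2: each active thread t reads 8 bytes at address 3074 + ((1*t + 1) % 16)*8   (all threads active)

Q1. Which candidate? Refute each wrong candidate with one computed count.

A: A1 gives 3 transactions, not 4
B: A2 gives 2 transactions, not 4
D: A1 gives 2 transactions, not 4
C: all counts match (4,4)

Answer: C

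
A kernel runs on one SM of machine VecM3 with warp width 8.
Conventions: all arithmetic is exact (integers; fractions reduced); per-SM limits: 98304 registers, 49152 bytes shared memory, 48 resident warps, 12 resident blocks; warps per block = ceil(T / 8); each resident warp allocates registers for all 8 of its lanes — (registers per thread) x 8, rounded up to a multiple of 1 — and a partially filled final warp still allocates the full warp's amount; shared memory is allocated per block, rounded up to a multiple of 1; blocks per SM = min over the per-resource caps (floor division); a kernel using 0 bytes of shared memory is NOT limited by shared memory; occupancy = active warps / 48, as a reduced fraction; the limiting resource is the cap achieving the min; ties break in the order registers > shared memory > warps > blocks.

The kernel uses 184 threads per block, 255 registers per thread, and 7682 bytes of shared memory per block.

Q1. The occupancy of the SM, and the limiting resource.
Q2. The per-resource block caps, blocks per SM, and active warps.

Answer: occupancy 23/24, limited by registers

registers: 2 blocks
shared memory: 6 blocks
warps: 2 blocks
blocks: 12 blocks

Answer: 2 blocks, 46 active warps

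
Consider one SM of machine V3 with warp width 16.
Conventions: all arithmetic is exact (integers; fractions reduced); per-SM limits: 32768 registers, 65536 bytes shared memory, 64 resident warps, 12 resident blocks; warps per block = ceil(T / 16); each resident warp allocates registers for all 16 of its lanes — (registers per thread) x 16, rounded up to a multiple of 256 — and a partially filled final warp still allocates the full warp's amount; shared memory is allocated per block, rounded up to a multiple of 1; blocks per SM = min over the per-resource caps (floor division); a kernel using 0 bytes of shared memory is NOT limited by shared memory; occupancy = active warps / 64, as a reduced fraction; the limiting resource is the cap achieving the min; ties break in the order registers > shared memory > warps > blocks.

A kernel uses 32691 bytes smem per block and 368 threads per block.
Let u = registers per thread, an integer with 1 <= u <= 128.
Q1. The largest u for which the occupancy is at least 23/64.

Answer: u = 80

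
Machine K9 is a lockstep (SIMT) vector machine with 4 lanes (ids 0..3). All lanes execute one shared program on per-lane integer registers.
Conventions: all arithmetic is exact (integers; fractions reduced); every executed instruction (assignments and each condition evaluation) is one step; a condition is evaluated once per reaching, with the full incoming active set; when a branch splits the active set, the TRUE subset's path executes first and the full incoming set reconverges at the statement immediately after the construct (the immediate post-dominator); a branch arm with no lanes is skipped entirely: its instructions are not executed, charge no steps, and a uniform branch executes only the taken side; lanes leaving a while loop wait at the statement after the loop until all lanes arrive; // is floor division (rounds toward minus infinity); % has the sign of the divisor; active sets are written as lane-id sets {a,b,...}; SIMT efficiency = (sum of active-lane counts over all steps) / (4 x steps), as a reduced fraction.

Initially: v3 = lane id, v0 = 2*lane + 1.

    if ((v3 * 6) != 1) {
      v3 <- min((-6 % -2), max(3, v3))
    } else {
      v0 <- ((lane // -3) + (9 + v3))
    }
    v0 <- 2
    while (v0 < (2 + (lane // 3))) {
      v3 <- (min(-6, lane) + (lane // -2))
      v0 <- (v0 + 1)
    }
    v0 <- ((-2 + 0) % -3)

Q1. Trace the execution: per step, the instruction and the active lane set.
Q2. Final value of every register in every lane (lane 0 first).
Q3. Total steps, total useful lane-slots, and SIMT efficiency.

step 0: eval ((v3 * 6) != 1)         {0,1,2,3}
step 1: v3 <- min((-6 % -2), max(3, v3)) {0,1,2,3}
step 2: v0 <- 2                      {0,1,2,3}
step 3: eval (v0 < (2 + (lane // 3))) {0,1,2,3}
step 4: v3 <- (min(-6, lane) + (lane // -2)) {3}
step 5: v0 <- (v0 + 1)               {3}
step 6: eval (v0 < (2 + (lane // 3))) {3}
step 7: v0 <- ((-2 + 0) % -3)        {0,1,2,3}

Answer: 8 steps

v3: 0,0,0,-8
v0: -2,-2,-2,-2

steps = 8; useful = 23; efficiency = 23/32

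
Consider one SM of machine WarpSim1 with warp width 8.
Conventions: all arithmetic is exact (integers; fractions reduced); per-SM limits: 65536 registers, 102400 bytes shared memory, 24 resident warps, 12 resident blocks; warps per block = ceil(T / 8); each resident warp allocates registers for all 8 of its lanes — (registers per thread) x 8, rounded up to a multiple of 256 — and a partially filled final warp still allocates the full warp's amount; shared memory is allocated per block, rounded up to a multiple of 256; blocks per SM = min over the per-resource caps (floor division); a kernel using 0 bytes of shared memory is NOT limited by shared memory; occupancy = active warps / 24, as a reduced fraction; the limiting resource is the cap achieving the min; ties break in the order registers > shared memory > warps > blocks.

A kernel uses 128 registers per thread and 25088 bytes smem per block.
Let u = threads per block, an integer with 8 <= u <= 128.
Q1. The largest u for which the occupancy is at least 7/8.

Answer: u = 96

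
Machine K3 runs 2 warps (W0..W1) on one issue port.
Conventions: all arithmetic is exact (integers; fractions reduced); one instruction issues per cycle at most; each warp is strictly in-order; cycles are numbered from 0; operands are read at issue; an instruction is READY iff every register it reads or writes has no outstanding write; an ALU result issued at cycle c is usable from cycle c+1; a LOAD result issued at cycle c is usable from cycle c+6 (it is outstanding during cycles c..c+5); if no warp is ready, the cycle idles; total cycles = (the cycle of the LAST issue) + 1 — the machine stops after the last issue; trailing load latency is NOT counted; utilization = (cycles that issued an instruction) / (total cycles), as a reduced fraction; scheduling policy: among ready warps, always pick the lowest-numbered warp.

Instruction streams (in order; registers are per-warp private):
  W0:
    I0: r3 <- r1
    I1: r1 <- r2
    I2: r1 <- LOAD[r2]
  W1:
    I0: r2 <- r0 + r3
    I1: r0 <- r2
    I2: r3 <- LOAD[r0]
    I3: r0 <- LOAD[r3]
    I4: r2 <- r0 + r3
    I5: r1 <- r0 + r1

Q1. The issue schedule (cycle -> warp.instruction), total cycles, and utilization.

cycle 0: W0.I0
cycle 1: W0.I1
cycle 2: W0.I2
cycle 3: W1.I0
cycle 4: W1.I1
cycle 5: W1.I2
cycle 6: idle
cycle 7: idle
cycle 8: idle
cycle 9: idle
cycle 10: idle
cycle 11: W1.I3
cycle 12: idle
cycle 13: idle
cycle 14: idle
cycle 15: idle
cycle 16: idle
cycle 17: W1.I4
cycle 18: W1.I5

Answer: 19 cycles, utilization 9/19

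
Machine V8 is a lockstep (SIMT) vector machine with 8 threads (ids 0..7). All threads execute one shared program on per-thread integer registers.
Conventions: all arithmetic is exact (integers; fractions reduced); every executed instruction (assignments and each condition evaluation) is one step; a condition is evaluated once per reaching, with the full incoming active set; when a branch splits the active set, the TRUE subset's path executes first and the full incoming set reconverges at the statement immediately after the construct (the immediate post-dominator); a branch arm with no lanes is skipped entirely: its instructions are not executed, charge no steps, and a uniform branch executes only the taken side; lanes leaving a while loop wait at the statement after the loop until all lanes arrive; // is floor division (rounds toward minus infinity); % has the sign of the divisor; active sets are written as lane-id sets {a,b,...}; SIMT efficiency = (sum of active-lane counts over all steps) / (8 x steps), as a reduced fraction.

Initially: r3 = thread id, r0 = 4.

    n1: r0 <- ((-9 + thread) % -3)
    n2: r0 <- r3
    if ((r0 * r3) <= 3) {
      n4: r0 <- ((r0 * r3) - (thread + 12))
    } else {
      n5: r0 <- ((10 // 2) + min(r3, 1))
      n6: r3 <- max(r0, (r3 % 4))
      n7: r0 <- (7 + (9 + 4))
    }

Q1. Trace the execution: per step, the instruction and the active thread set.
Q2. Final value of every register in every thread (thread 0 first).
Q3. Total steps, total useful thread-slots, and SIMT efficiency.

step 0: r0 <- ((-9 + thread) % -3)   {0,1,2,3,4,5,6,7}
step 1: r0 <- r3                     {0,1,2,3,4,5,6,7}
step 2: eval ((r0 * r3) <= 3)        {0,1,2,3,4,5,6,7}
step 3: r0 <- ((r0 * r3) - (thread + 12)) {0,1}
step 4: r0 <- ((10 // 2) + min(r3, 1)) {2,3,4,5,6,7}
step 5: r3 <- max(r0, (r3 % 4))      {2,3,4,5,6,7}
step 6: r0 <- (7 + (9 + 4))          {2,3,4,5,6,7}

Answer: 7 steps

r3: 0,1,6,6,6,6,6,6
r0: -12,-12,20,20,20,20,20,20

steps = 7; useful = 44; efficiency = 44/56 = 11/14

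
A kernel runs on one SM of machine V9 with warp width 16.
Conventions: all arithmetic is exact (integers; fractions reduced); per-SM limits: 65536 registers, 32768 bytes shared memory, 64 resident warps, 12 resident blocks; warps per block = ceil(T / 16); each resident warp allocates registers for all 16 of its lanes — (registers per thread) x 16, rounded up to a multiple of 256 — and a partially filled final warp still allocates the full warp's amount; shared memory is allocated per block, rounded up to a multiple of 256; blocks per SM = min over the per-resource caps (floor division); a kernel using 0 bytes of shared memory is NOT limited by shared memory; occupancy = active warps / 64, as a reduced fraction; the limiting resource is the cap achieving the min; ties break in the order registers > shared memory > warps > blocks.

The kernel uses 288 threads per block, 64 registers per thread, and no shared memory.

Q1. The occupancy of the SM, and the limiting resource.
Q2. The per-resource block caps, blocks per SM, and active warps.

Answer: occupancy 27/32, limited by registers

registers: 3 blocks
shared memory: no limit (kernel uses none)
warps: 3 blocks
blocks: 12 blocks

Answer: 3 blocks, 54 active warps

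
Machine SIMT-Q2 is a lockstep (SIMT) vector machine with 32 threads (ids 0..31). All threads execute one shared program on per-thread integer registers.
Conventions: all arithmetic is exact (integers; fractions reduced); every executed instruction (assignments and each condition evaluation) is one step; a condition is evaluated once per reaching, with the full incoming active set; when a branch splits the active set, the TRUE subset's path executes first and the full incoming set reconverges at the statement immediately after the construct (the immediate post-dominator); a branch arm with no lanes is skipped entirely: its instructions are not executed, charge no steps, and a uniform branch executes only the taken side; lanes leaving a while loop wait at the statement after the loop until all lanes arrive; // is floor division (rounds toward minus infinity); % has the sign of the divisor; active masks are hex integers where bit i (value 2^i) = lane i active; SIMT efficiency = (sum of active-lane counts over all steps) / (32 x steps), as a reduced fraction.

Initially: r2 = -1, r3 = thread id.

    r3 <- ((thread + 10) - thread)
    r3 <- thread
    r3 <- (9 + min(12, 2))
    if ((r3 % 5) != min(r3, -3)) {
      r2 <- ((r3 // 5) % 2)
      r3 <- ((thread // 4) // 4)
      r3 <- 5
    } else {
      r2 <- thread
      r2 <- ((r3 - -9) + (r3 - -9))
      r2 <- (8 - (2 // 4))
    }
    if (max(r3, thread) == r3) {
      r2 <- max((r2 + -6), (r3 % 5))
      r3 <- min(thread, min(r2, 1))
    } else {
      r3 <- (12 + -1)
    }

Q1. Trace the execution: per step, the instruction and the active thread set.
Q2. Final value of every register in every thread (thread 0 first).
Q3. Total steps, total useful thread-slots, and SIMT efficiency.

step 0: r3 <- ((thread + 10) - thread) 0xffffffff
step 1: r3 <- thread                 0xffffffff
step 2: r3 <- (9 + min(12, 2))       0xffffffff
step 3: eval ((r3 % 5) != min(r3, -3)) 0xffffffff
step 4: r2 <- ((r3 // 5) % 2)        0xffffffff
step 5: r3 <- ((thread // 4) // 4)   0xffffffff
step 6: r3 <- 5                      0xffffffff
step 7: eval (max(r3, thread) == r3) 0xffffffff
step 8: r2 <- max((r2 + -6), (r3 % 5)) 0x0000003f
step 9: r3 <- min(thread, min(r2, 1)) 0x0000003f
step 10: r3 <- (12 + -1)              0xffffffc0

Answer: 11 steps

r2: 0,0,0,0,0,0,0,0,0,0,0,0,0,0,0,0,0,0,0,0,0,0,0,0,0,0,0,0,0,0,0,0
r3: 0,0,0,0,0,0,11,11,11,11,11,11,11,11,11,11,11,11,11,11,11,11,11,11,11,11,11,11,11,11,11,11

steps = 11; useful = 294; efficiency = 294/352 = 147/176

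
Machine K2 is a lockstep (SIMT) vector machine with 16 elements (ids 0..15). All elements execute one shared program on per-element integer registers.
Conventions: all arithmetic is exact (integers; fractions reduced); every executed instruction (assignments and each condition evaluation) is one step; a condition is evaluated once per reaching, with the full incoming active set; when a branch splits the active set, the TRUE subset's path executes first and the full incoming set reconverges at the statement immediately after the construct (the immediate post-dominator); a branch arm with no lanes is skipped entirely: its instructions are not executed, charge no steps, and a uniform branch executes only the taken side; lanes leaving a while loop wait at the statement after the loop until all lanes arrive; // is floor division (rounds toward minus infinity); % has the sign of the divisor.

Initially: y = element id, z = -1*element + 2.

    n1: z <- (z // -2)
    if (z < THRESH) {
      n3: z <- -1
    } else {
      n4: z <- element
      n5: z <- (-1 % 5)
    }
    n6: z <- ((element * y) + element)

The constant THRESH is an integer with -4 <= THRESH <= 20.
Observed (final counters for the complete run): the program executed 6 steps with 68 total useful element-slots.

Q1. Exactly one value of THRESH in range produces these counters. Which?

Answer: THRESH = 5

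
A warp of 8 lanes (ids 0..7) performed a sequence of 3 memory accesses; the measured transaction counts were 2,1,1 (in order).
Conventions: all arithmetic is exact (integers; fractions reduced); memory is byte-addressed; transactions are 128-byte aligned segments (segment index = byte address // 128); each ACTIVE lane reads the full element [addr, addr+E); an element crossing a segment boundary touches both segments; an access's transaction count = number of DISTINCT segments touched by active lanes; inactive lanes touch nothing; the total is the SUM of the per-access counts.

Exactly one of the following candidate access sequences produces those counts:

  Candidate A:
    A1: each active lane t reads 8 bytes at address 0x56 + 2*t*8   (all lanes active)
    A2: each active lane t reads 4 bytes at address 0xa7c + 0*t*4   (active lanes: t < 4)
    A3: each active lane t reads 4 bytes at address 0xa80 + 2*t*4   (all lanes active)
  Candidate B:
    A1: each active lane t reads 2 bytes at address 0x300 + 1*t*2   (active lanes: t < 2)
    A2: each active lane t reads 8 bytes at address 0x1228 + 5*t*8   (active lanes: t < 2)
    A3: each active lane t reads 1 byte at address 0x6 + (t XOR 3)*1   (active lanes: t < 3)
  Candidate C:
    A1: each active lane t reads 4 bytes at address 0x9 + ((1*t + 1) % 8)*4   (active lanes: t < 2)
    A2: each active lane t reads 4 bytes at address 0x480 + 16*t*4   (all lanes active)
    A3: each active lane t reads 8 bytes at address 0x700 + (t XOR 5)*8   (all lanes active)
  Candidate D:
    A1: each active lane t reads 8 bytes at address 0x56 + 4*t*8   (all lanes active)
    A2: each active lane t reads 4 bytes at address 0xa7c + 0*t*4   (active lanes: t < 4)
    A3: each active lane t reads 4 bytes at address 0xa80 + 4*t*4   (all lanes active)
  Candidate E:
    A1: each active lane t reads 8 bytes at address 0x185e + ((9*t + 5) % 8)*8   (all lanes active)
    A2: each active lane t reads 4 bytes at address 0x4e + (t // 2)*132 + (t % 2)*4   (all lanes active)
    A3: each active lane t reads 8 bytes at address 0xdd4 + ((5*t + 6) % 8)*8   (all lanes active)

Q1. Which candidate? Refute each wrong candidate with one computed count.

B: A1 gives 1 transaction, not 2
C: A1 gives 1 transaction, not 2
D: A1 gives 3 transactions, not 2
E: A2 gives 4 transactions, not 1
A: all counts match (2,1,1)

Answer: A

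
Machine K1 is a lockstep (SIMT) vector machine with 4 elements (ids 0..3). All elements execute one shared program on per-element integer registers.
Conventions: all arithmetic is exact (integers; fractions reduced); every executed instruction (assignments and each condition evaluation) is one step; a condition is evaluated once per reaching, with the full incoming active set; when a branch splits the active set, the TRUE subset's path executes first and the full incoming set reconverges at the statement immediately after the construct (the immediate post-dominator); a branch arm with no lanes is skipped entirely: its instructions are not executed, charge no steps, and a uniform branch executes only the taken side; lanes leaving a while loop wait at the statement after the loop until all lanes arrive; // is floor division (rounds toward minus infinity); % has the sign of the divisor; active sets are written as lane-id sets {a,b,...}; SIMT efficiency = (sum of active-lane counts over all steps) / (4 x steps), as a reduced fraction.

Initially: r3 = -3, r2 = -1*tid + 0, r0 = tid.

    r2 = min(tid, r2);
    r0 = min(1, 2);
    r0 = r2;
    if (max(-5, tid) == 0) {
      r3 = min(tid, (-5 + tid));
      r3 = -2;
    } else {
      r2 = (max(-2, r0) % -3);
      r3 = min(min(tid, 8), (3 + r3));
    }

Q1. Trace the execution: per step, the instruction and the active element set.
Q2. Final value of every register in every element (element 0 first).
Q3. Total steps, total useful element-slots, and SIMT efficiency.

step 0: r2 <- min(tid, r2)           {0,1,2,3}
step 1: r0 <- min(1, 2)              {0,1,2,3}
step 2: r0 <- r2                     {0,1,2,3}
step 3: eval (max(-5, tid) == 0)     {0,1,2,3}
step 4: r3 <- min(tid, (-5 + tid))   {0}
step 5: r3 <- -2                     {0}
step 6: r2 <- (max(-2, r0) % -3)     {1,2,3}
step 7: r3 <- min(min(tid, 8), (3 + r3)) {1,2,3}

Answer: 8 steps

r3: -2,0,0,0
r2: 0,-1,-2,-2
r0: 0,-1,-2,-3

steps = 8; useful = 24; efficiency = 24/32 = 3/4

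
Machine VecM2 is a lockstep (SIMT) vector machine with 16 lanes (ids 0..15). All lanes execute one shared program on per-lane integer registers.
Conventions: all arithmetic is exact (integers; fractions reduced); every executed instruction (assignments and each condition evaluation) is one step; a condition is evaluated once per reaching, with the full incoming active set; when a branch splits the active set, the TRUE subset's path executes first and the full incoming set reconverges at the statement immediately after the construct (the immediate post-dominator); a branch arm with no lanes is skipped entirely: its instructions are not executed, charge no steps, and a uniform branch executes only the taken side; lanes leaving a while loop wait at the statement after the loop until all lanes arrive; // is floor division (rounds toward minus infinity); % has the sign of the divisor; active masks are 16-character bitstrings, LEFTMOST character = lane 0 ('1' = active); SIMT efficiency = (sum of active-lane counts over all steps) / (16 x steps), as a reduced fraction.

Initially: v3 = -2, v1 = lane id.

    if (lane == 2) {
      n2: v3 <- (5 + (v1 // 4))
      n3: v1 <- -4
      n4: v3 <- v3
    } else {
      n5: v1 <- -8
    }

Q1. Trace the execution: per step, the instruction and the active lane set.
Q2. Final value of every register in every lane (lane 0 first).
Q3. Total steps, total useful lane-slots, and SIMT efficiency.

step 0: eval (lane == 2)             1111111111111111
step 1: v3 <- (5 + (v1 // 4))        0010000000000000
step 2: v1 <- -4                     0010000000000000
step 3: v3 <- v3                     0010000000000000
step 4: v1 <- -8                     1101111111111111

Answer: 5 steps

v3: -2,-2,5,-2,-2,-2,-2,-2,-2,-2,-2,-2,-2,-2,-2,-2
v1: -8,-8,-4,-8,-8,-8,-8,-8,-8,-8,-8,-8,-8,-8,-8,-8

steps = 5; useful = 34; efficiency = 34/80 = 17/40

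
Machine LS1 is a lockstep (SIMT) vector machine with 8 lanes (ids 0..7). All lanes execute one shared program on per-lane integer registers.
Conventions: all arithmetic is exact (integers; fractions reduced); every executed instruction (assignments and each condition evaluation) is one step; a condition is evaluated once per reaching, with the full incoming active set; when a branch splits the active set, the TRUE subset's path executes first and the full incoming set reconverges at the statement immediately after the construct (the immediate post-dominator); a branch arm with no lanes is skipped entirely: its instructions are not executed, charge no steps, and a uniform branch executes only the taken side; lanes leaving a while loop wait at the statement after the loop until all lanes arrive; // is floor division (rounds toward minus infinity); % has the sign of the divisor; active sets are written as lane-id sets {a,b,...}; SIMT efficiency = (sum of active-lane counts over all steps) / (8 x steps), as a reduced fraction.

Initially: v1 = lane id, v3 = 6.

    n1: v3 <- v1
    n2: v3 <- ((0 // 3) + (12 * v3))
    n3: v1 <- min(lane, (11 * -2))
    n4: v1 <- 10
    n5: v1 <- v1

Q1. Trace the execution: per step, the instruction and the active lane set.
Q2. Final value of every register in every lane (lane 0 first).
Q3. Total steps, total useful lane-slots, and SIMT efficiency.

step 0: v3 <- v1                     {0,1,2,3,4,5,6,7}
step 1: v3 <- ((0 // 3) + (12 * v3)) {0,1,2,3,4,5,6,7}
step 2: v1 <- min(lane, (11 * -2))   {0,1,2,3,4,5,6,7}
step 3: v1 <- 10                     {0,1,2,3,4,5,6,7}
step 4: v1 <- v1                     {0,1,2,3,4,5,6,7}

Answer: 5 steps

v1: 10,10,10,10,10,10,10,10
v3: 0,12,24,36,48,60,72,84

steps = 5; useful = 40; efficiency = 40/40 = 1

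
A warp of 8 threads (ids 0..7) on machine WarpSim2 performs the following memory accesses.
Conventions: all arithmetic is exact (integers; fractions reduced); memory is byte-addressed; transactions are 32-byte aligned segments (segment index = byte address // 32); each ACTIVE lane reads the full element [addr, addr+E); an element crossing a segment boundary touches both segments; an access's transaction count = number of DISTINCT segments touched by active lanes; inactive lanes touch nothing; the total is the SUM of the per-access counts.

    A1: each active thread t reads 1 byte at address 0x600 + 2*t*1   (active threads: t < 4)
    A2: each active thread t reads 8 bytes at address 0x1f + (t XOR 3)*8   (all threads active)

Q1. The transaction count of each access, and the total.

A1: 1 transaction
A2: 3 transactions

Answer: 1,3; total 4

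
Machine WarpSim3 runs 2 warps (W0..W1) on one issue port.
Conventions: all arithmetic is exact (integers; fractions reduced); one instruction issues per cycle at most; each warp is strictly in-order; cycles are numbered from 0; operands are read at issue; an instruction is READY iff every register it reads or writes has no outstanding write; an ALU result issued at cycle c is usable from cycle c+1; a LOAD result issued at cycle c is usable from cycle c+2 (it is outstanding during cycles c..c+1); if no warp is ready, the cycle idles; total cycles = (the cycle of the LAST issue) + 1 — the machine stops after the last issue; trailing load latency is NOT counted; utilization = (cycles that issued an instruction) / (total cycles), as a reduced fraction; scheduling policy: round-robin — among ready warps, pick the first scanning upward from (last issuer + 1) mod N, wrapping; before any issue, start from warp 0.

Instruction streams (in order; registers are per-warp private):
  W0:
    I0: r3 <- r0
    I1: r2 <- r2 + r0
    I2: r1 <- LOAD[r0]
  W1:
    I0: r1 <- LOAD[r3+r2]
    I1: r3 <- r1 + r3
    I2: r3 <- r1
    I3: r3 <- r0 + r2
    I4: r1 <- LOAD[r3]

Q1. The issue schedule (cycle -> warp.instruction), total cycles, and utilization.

cycle 0: W0.I0
cycle 1: W1.I0
cycle 2: W0.I1
cycle 3: W1.I1
cycle 4: W0.I2
cycle 5: W1.I2
cycle 6: W1.I3
cycle 7: W1.I4

Answer: 8 cycles, utilization 1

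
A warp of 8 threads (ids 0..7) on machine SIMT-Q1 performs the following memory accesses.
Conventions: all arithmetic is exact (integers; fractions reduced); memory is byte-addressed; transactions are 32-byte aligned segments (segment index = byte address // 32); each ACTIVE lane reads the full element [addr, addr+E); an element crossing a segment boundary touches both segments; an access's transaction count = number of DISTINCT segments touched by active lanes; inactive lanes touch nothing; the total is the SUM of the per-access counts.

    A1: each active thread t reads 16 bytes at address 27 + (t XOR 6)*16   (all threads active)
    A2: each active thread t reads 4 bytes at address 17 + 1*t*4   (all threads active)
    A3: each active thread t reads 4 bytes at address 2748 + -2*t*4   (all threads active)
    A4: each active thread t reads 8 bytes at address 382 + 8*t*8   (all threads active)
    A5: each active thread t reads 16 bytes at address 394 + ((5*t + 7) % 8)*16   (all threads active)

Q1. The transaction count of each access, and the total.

A1: 5 transactions
A2: 2 transactions
A3: 2 transactions
A4: 16 transactions
A5: 5 transactions

Answer: 5,2,2,16,5; total 30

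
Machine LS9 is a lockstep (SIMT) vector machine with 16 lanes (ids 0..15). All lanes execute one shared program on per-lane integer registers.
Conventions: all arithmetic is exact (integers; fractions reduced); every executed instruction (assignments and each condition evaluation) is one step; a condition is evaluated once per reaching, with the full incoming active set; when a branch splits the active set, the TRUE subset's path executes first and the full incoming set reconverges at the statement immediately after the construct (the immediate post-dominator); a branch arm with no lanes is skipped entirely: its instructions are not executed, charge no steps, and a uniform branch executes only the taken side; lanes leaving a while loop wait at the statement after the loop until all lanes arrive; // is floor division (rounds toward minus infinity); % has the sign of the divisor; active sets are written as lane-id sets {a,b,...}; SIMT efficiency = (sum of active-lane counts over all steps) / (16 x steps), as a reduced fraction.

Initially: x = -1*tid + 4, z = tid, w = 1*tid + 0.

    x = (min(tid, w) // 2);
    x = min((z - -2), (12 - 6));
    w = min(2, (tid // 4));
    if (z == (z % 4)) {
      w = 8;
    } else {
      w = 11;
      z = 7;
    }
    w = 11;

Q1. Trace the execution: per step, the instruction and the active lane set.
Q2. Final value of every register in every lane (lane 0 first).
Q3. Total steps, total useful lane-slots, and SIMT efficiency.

step 0: x <- (min(tid, w) // 2)      {0,1,2,3,4,5,6,7,8,9,10,11,12,13,14,15}
step 1: x <- min((z - -2), (12 - 6)) {0,1,2,3,4,5,6,7,8,9,10,11,12,13,14,15}
step 2: w <- min(2, (tid // 4))      {0,1,2,3,4,5,6,7,8,9,10,11,12,13,14,15}
step 3: eval (z == (z % 4))          {0,1,2,3,4,5,6,7,8,9,10,11,12,13,14,15}
step 4: w <- 8                       {0,1,2,3}
step 5: w <- 11                      {4,5,6,7,8,9,10,11,12,13,14,15}
step 6: z <- 7                       {4,5,6,7,8,9,10,11,12,13,14,15}
step 7: w <- 11                      {0,1,2,3,4,5,6,7,8,9,10,11,12,13,14,15}

Answer: 8 steps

x: 2,3,4,5,6,6,6,6,6,6,6,6,6,6,6,6
z: 0,1,2,3,7,7,7,7,7,7,7,7,7,7,7,7
w: 11,11,11,11,11,11,11,11,11,11,11,11,11,11,11,11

steps = 8; useful = 108; efficiency = 108/128 = 27/32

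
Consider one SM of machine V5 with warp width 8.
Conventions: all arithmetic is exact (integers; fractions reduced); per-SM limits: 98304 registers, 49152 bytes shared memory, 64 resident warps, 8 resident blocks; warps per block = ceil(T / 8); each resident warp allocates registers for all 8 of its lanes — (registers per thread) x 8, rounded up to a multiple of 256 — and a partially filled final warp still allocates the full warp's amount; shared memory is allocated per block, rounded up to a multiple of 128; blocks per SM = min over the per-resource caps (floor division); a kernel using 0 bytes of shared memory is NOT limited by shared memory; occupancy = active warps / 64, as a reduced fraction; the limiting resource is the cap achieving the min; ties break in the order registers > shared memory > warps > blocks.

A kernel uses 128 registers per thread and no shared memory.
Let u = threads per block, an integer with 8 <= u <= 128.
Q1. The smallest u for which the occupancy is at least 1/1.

Answer: u = 57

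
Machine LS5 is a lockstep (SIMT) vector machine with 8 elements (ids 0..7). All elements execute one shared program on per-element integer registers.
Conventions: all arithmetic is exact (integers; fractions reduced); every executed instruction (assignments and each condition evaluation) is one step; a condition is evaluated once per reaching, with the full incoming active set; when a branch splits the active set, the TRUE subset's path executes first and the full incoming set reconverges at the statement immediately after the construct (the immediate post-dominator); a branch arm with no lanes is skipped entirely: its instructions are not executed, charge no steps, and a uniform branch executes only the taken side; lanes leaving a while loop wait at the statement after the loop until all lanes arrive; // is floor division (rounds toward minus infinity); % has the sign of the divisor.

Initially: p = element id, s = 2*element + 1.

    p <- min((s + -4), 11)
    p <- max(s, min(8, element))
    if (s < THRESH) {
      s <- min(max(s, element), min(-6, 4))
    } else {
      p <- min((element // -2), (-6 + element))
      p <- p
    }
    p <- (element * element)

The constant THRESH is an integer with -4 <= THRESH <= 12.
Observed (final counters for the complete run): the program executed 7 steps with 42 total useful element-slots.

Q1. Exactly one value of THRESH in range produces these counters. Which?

Answer: THRESH = 12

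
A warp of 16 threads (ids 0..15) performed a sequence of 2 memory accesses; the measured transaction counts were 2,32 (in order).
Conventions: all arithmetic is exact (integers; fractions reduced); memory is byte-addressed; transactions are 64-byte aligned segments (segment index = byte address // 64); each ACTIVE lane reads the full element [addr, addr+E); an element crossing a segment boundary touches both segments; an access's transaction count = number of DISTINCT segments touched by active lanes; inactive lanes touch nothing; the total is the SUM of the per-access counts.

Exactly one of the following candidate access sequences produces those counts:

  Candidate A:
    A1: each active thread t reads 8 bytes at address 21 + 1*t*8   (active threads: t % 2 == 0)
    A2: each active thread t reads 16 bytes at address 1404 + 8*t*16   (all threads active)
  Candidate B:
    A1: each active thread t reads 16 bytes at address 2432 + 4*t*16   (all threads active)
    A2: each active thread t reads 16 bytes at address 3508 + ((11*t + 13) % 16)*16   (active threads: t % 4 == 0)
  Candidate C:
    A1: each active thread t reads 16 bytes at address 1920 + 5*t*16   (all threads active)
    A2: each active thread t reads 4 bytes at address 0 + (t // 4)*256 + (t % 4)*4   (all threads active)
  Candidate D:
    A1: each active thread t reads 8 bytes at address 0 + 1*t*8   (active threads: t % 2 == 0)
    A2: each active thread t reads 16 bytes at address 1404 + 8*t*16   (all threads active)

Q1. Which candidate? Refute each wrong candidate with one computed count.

A: A1 gives 3 transactions, not 2
B: A1 gives 16 transactions, not 2
C: A1 gives 16 transactions, not 2
D: all counts match (2,32)

Answer: D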